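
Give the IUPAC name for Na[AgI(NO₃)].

The 1 sodium counter-ion carries a total charge of +1, so each complex ion is 1−.
Ligand charges: 1×iodo (-1 each), 1×nitrato (-1 each); total -2. So Ag + (-2) = 1−, giving Ag = +1.
The complex ion is anionic, so silver takes the -ate form argentate(I).

sodium iodonitratoargentate(I)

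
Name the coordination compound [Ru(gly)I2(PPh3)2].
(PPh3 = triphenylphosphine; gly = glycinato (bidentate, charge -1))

(glycinato)diiodobis(triphenylphosphine)ruthenium(III)

There is no counter-ion, so the complex is neutral overall.
Ligand charges: 2×triphenylphosphine (neutral), 2×iodo (-1 each), 1×glycinato (-1 each); total -3. So Ru + (-3) = 0, giving Ru = +3.
Ligands are named alphabetically: glycinato before iodo before triphenylphosphine.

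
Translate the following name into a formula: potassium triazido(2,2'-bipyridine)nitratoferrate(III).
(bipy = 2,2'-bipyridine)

Ligands: 3 azido (N3, -1), 1 2,2'-bipyridine (bipy, neutral), 1 nitrato (NO3, -1). Ligand charge sum = -4.
With Fe in oxidation state +3, the complex ion is [Fe...]^1−.
Charge balance with potassium (+1) requires 1 complex ion per 1 potassium.

K[Fe(bipy)(N3)3(NO3)]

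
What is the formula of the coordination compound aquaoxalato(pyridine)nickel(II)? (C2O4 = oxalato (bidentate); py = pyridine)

[Ni(C2O4)(H2O)(py)]

Ligands: 1 oxalato (C2O4, -2), 1 aqua (H2O, neutral), 1 pyridine (py, neutral). Ligand charge sum = -2.
With Ni in oxidation state +2, the complex ion is [Ni...].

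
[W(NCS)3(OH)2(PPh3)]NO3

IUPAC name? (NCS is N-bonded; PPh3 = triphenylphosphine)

The 1 nitrate counter-ion carries a total charge of -1, so each complex ion is 1+.
Ligand charges: 3×isothiocyanato (-1 each), 2×hydroxo (-1 each), 1×triphenylphosphine (neutral); total -5. So W + (-5) = 1+, giving W = +6.
Ligands are named alphabetically: hydroxo before isothiocyanato before triphenylphosphine.

dihydroxotriisothiocyanato(triphenylphosphine)tungsten(VI) nitrate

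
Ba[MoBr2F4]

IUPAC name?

barium dibromotetrafluoromolybdate(IV)

The 1 barium counter-ion carries a total charge of +2, so each complex ion is 2−.
Ligand charges: 4×fluoro (-1 each), 2×bromo (-1 each); total -6. So Mo + (-6) = 2−, giving Mo = +4.
Ligands are named alphabetically: bromo before fluoro.
The complex ion is anionic, so molybdenum takes the -ate form molybdate(IV).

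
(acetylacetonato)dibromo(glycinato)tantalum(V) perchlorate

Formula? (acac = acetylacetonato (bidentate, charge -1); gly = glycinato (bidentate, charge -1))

[Ta(acac)Br2(gly)]ClO4

Ligands: 2 bromo (Br, -1), 1 acetylacetonato (acac, -1), 1 glycinato (gly, -1). Ligand charge sum = -4.
Charge balance with perchlorate (-1) requires 1 complex ion per 1 perchlorate.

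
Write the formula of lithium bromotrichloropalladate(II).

Li2[PdBrCl3]

Ligands: 1 bromo (Br, -1), 3 chloro (Cl, -1). Ligand charge sum = -4.
With Pd in oxidation state +2, the complex ion is [Pd...]^2−.
Charge balance with lithium (+1) requires 1 complex ion per 2 lithium.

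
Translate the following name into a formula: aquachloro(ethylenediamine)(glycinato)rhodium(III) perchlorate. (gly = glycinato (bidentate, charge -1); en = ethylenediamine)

[RhCl(en)(gly)(H2O)]ClO4

Ligands: 1 chloro (Cl, -1), 1 glycinato (gly, -1), 1 ethylenediamine (en, neutral), 1 aqua (H2O, neutral). Ligand charge sum = -2.
Charge balance with perchlorate (-1) requires 1 complex ion per 1 perchlorate.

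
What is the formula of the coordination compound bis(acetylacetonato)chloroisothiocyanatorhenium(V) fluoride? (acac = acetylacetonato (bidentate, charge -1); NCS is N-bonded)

[Re(acac)2Cl(NCS)]F

Ligands: 2 acetylacetonato (acac, -1), 1 chloro (Cl, -1), 1 isothiocyanato (NCS, -1). Ligand charge sum = -4.
Charge balance with fluoride (-1) requires 1 complex ion per 1 fluoride.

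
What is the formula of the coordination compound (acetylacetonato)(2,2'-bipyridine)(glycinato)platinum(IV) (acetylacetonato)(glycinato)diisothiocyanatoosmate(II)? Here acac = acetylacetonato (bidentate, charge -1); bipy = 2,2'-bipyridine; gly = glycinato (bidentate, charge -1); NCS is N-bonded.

Cation [Pt…]: ligand charges -2, Pt(IV) ⇒ ion charge 2+.
Anion [Os…]: ligand charges -4, Os(II) ⇒ ion charge 2−.
One 2+ cation balances one 2− anion.

[Pt(acac)(bipy)(gly)][Os(acac)(gly)(NCS)2]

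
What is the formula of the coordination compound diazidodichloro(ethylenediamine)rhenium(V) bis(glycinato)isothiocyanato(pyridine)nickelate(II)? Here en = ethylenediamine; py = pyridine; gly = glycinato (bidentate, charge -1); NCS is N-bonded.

Cation [Re…]: ligand charges -4, Re(V) ⇒ ion charge 1+.
Anion [Ni…]: ligand charges -3, Ni(II) ⇒ ion charge 1−.

[ReCl2(en)(N3)2][Ni(gly)2(NCS)(py)]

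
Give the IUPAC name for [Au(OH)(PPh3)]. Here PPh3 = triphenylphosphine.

There is no counter-ion, so the complex is neutral overall.
Ligand charges: 1×triphenylphosphine (neutral), 1×hydroxo (-1 each); total -1. So Au + (-1) = 0, giving Au = +1.
Ligands are named alphabetically: hydroxo before triphenylphosphine.

hydroxo(triphenylphosphine)gold(I)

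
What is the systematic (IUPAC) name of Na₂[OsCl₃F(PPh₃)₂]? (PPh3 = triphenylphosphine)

sodium trichlorofluorobis(triphenylphosphine)osmate(II)

The 2 sodium counter-ions carry a total charge of +2, so each complex ion is 2−.
Ligand charges: 3×chloro (-1 each), 1×fluoro (-1 each), 2×triphenylphosphine (neutral); total -4. So Os + (-4) = 2−, giving Os = +2.
The complex ion is anionic, so osmium takes the -ate form osmate(II).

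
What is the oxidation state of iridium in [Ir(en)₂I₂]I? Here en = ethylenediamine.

+3

1 iodide outside the brackets (-1 each) → the complex ion is 1+.
Ligand charges: 2×I = -2; 2×en neutral; sum -2.
Ir + (-2) = 1+ ⇒ Ir is +3.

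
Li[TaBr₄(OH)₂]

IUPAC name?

The 1 lithium counter-ion carries a total charge of +1, so each complex ion is 1−.
Ligand charges: 4×bromo (-1 each), 2×hydroxo (-1 each); total -6. So Ta + (-6) = 1−, giving Ta = +5.
Ligands are named alphabetically: bromo before hydroxo.
The complex ion is anionic, so tantalum takes the -ate form tantalate(V).

lithium tetrabromodihydroxotantalate(V)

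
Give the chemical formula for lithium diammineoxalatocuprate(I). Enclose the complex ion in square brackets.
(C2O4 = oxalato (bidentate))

Ligands: 2 ammine (NH3, neutral), 1 oxalato (C2O4, -2). Ligand charge sum = -2.
With Cu in oxidation state +1, the complex ion is [Cu...]^1−.
Charge balance with lithium (+1) requires 1 complex ion per 1 lithium.

Li[Cu(C2O4)(NH3)2]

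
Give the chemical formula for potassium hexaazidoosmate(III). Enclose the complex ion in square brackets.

Ligands: 6 azido (N3, -1). Ligand charge sum = -6.
With Os in oxidation state +3, the complex ion is [Os...]^3−.
Charge balance with potassium (+1) requires 1 complex ion per 3 potassium.

K3[Os(N3)6]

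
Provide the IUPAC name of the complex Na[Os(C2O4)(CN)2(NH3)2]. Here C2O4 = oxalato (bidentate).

The 1 sodium counter-ion carries a total charge of +1, so each complex ion is 1−.
Ligand charges: 2×cyano (-1 each), 2×ammine (neutral), 1×oxalato (-2 each); total -4. So Os + (-4) = 1−, giving Os = +3.
The complex ion is anionic, so osmium takes the -ate form osmate(III).

sodium diamminedicyanooxalatoosmate(III)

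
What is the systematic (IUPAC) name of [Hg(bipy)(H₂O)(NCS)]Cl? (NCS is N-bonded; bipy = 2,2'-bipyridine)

The 1 chloride counter-ion carries a total charge of -1, so each complex ion is 1+.
Ligand charges: 1×isothiocyanato (-1 each), 1×2,2'-bipyridine (neutral), 1×aqua (neutral); total -1. So Hg + (-1) = 1+, giving Hg = +2.
Ligands are named alphabetically: aqua before bipyridine before isothiocyanato.

aqua(2,2'-bipyridine)isothiocyanatomercury(II) chloride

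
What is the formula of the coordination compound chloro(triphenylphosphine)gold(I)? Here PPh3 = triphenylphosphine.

Ligands: 1 triphenylphosphine (PPh3, neutral), 1 chloro (Cl, -1). Ligand charge sum = -1.
With Au in oxidation state +1, the complex ion is [Au...].

[AuCl(PPh3)]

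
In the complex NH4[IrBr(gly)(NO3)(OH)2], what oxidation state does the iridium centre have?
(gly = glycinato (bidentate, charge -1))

1 ammonium outside the brackets (+1 each) → the complex ion is 1−.
Ligand charges: 1×NO3 = -1; 1×Br = -1; 1×gly = -1; 2×OH = -2; sum -5.
Ir + (-5) = 1− ⇒ Ir is +4.

+4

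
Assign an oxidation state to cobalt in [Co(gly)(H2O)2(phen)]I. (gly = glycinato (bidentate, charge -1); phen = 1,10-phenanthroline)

+2

1 iodide outside the brackets (-1 each) → the complex ion is 1+.
Ligand charges: 1×gly = -1; 1×phen neutral; 2×H2O neutral; sum -1.
Co + (-1) = 1+ ⇒ Co is +2.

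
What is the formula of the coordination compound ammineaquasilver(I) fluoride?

Ligands: 1 aqua (H2O, neutral), 1 ammine (NH3, neutral). Ligand charge sum = 0.
With Ag in oxidation state +1, the complex ion is [Ag...]^1+.
Charge balance with fluoride (-1) requires 1 complex ion per 1 fluoride.

[Ag(H2O)(NH3)]F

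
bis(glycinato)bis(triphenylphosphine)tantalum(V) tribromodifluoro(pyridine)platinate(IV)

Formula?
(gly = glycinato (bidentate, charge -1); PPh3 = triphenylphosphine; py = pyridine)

[Ta(gly)2(PPh3)2][PtBr3F2(py)]3

Cation [Ta…]: ligand charges -2, Ta(V) ⇒ ion charge 3+.
Anion [Pt…]: ligand charges -5, Pt(IV) ⇒ ion charge 1−.
One 3+ cation requires 3 of the 1− anion.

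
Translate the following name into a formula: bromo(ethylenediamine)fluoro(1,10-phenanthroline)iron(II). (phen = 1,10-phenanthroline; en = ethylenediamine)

[FeBr(en)F(phen)]

Ligands: 1 1,10-phenanthroline (phen, neutral), 1 ethylenediamine (en, neutral), 1 fluoro (F, -1), 1 bromo (Br, -1). Ligand charge sum = -2.
With Fe in oxidation state +2, the complex ion is [Fe...].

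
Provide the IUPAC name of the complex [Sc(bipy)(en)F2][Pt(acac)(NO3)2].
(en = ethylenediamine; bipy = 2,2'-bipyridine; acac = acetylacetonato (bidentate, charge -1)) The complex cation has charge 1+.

(2,2'-bipyridine)(ethylenediamine)difluoroscandium(III) (acetylacetonato)dinitratoplatinate(II)

Both ions are complex: the cation is named first with the plain metal name, the anion second with the -ate form; each ion's ligands are alphabetised independently.
The complex cation is given as 1+; its ligand charges sum to -2, so Sc = +3.
A 1:1 salt means the anion carries the equal and opposite charge, 1−.
Anion: ligand charges sum to -3; for the ion to be 1−, Pt = +2.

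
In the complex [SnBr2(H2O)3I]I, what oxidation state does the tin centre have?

1 iodide outside the brackets (-1 each) → the complex ion is 1+.
Ligand charges: 1×I = -1; 2×Br = -2; 3×H2O neutral; sum -3.
Sn + (-3) = 1+ ⇒ Sn is +4.

+4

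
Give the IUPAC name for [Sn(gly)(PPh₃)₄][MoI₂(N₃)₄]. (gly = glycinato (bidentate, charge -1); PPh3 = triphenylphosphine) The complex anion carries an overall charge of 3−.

(glycinato)tetrakis(triphenylphosphine)tin(IV) tetraazidodiiodomolybdate(III)

Both ions are complex: the cation is named first with the plain metal name, the anion second with the -ate form; each ion's ligands are alphabetised independently.
The complex anion is given as 3−; its ligand charges sum to -6, so Mo = +3.
A 1:1 salt means the cation carries the equal and opposite charge, 3+.
Cation: ligand charges sum to -1; for the ion to be 3+, Sn = +4.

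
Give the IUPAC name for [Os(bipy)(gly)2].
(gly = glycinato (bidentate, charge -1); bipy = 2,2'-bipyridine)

There is no counter-ion, so the complex is neutral overall.
Ligand charges: 2×glycinato (-1 each), 1×2,2'-bipyridine (neutral); total -2. So Os + (-2) = 0, giving Os = +2.
Ligands are named alphabetically: bipyridine before glycinato.

(2,2'-bipyridine)bis(glycinato)osmium(II)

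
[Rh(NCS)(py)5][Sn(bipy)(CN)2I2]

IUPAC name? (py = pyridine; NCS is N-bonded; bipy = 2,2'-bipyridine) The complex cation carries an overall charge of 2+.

The complex cation is given as 2+; its ligand charges sum to -1, so Rh = +3.
A 1:1 salt means the anion carries the equal and opposite charge, 2−.
Anion: ligand charges sum to -4; for the ion to be 2−, Sn = +2.

isothiocyanatopentakis(pyridine)rhodium(III) (2,2'-bipyridine)dicyanodiiodostannate(II)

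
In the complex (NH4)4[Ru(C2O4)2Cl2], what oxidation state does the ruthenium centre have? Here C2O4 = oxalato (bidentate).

+2

4 ammonium outside the brackets (+1 each) → the complex ion is 4−.
Ligand charges: 2×C2O4 = -4; 2×Cl = -2; sum -6.
Ru + (-6) = 4− ⇒ Ru is +2.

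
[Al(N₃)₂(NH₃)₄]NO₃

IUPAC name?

The 1 nitrate counter-ion carries a total charge of -1, so each complex ion is 1+.
Ligand charges: 4×ammine (neutral), 2×azido (-1 each); total -2. So Al + (-2) = 1+, giving Al = +3.
Ligands are named alphabetically: ammine before azido.

tetraamminediazidoaluminium(III) nitrate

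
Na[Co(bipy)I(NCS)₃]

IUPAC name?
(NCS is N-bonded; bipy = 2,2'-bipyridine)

sodium (2,2'-bipyridine)iodotriisothiocyanatocobaltate(III)

The 1 sodium counter-ion carries a total charge of +1, so each complex ion is 1−.
Ligand charges: 3×isothiocyanato (-1 each), 1×iodo (-1 each), 1×2,2'-bipyridine (neutral); total -4. So Co + (-4) = 1−, giving Co = +3.
The complex ion is anionic, so cobalt takes the -ate form cobaltate(III).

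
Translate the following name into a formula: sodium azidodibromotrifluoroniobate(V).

Ligands: 1 azido (N3, -1), 2 bromo (Br, -1), 3 fluoro (F, -1). Ligand charge sum = -6.
With Nb in oxidation state +5, the complex ion is [Nb...]^1−.
Charge balance with sodium (+1) requires 1 complex ion per 1 sodium.

Na[NbBr2F3(N3)]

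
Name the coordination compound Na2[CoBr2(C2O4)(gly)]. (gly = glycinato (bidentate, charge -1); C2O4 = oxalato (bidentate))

The 2 sodium counter-ions carry a total charge of +2, so each complex ion is 2−.
Ligand charges: 1×glycinato (-1 each), 2×bromo (-1 each), 1×oxalato (-2 each); total -5. So Co + (-5) = 2−, giving Co = +3.
Ligands are named alphabetically: bromo before glycinato before oxalato.
The complex ion is anionic, so cobalt takes the -ate form cobaltate(III).

sodium dibromo(glycinato)oxalatocobaltate(III)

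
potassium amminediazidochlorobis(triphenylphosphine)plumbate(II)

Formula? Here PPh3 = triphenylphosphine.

K[PbCl(N3)2(NH3)(PPh3)2]

Ligands: 2 azido (N3, -1), 1 chloro (Cl, -1), 2 triphenylphosphine (PPh3, neutral), 1 ammine (NH3, neutral). Ligand charge sum = -3.
With Pb in oxidation state +2, the complex ion is [Pb...]^1−.
Charge balance with potassium (+1) requires 1 complex ion per 1 potassium.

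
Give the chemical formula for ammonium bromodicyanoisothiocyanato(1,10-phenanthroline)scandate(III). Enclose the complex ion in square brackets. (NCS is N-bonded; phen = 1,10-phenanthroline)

NH4[ScBr(CN)2(NCS)(phen)]

Ligands: 2 cyano (CN, -1), 1 isothiocyanato (NCS, -1), 1 bromo (Br, -1), 1 1,10-phenanthroline (phen, neutral). Ligand charge sum = -4.
Charge balance with ammonium (+1) requires 1 complex ion per 1 ammonium.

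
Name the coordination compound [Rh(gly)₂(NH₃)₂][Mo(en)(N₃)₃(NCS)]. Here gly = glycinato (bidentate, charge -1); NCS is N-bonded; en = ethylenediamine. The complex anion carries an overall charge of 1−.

Both ions are complex: the cation is named first with the plain metal name, the anion second with the -ate form; each ion's ligands are alphabetised independently.
The complex anion is given as 1−; its ligand charges sum to -4, so Mo = +3.
A 1:1 salt means the cation carries the equal and opposite charge, 1+.
Cation: ligand charges sum to -2; for the ion to be 1+, Rh = +3.

diamminebis(glycinato)rhodium(III) triazido(ethylenediamine)isothiocyanatomolybdate(III)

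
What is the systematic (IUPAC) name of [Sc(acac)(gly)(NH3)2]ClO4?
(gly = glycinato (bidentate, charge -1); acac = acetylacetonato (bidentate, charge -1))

The 1 perchlorate counter-ion carries a total charge of -1, so each complex ion is 1+.
Ligand charges: 1×glycinato (-1 each), 1×acetylacetonato (-1 each), 2×ammine (neutral); total -2. So Sc + (-2) = 1+, giving Sc = +3.
Ligands are named alphabetically: acetylacetonato before ammine before glycinato.

(acetylacetonato)diammine(glycinato)scandium(III) perchlorate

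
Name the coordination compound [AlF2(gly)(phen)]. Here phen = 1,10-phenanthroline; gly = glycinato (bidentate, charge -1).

There is no counter-ion, so the complex is neutral overall.
Ligand charges: 1×1,10-phenanthroline (neutral), 1×glycinato (-1 each), 2×fluoro (-1 each); total -3. So Al + (-3) = 0, giving Al = +3.
Ligands are named alphabetically: fluoro before glycinato before phenanthroline.

difluoro(glycinato)(1,10-phenanthroline)aluminium(III)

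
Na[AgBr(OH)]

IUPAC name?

The 1 sodium counter-ion carries a total charge of +1, so each complex ion is 1−.
Ligand charges: 1×hydroxo (-1 each), 1×bromo (-1 each); total -2. So Ag + (-2) = 1−, giving Ag = +1.
Ligands are named alphabetically: bromo before hydroxo.
The complex ion is anionic, so silver takes the -ate form argentate(I).

sodium bromohydroxoargentate(I)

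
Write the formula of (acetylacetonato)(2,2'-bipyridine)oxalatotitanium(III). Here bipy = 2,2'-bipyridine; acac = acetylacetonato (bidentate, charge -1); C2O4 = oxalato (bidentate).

[Ti(acac)(bipy)(C2O4)]

Ligands: 1 2,2'-bipyridine (bipy, neutral), 1 acetylacetonato (acac, -1), 1 oxalato (C2O4, -2). Ligand charge sum = -3.
With Ti in oxidation state +3, the complex ion is [Ti...].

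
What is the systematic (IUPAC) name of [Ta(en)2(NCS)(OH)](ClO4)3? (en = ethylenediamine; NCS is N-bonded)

bis(ethylenediamine)hydroxoisothiocyanatotantalum(V) perchlorate

The 3 perchlorate counter-ions carry a total charge of -3, so each complex ion is 3+.
Ligand charges: 2×ethylenediamine (neutral), 1×hydroxo (-1 each), 1×isothiocyanato (-1 each); total -2. So Ta + (-2) = 3+, giving Ta = +5.
Ligands are named alphabetically: ethylenediamine before hydroxo before isothiocyanato.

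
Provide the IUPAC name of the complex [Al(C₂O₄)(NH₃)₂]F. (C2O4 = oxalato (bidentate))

diammineoxalatoaluminium(III) fluoride

The 1 fluoride counter-ion carries a total charge of -1, so each complex ion is 1+.
Ligand charges: 2×ammine (neutral), 1×oxalato (-2 each); total -2. So Al + (-2) = 1+, giving Al = +3.
Ligands are named alphabetically: ammine before oxalato.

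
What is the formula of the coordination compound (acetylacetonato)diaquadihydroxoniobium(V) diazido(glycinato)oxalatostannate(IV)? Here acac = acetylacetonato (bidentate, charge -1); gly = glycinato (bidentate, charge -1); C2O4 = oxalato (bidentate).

Cation [Nb…]: ligand charges -3, Nb(V) ⇒ ion charge 2+.
Anion [Sn…]: ligand charges -5, Sn(IV) ⇒ ion charge 1−.

[Nb(acac)(H2O)2(OH)2][Sn(C2O4)(gly)(N3)2]2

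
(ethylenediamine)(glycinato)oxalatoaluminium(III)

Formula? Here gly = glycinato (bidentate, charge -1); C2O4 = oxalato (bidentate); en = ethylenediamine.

Ligands: 1 glycinato (gly, -1), 1 oxalato (C2O4, -2), 1 ethylenediamine (en, neutral). Ligand charge sum = -3.
With Al in oxidation state +3, the complex ion is [Al...].

[Al(C2O4)(en)(gly)]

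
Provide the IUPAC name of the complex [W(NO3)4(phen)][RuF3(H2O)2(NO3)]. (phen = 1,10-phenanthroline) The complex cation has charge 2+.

The complex cation is given as 2+; its ligand charges sum to -4, so W = +6.
A 1:1 salt means the anion carries the equal and opposite charge, 2−.
Anion: ligand charges sum to -4; for the ion to be 2−, Ru = +2.

tetranitrato(1,10-phenanthroline)tungsten(VI) diaquatrifluoronitratoruthenate(II)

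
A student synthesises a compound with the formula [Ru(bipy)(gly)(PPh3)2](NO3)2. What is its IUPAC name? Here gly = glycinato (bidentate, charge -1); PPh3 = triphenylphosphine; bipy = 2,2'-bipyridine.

(2,2'-bipyridine)(glycinato)bis(triphenylphosphine)ruthenium(III) nitrate

The 2 nitrate counter-ions carry a total charge of -2, so each complex ion is 2+.
Ligand charges: 1×glycinato (-1 each), 2×triphenylphosphine (neutral), 1×2,2'-bipyridine (neutral); total -1. So Ru + (-1) = 2+, giving Ru = +3.
Ligands are named alphabetically: bipyridine before glycinato before triphenylphosphine.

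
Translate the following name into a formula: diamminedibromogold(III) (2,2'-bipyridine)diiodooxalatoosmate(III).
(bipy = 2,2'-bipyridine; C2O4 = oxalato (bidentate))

Cation [Au…]: ligand charges -2, Au(III) ⇒ ion charge 1+.
Anion [Os…]: ligand charges -4, Os(III) ⇒ ion charge 1−.
One 1+ cation balances one 1− anion.

[AuBr2(NH3)2][Os(bipy)(C2O4)I2]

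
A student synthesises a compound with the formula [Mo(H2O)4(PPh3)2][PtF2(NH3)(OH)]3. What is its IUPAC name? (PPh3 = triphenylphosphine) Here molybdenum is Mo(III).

Both ions are complex: the cation is named first with the plain metal name, the anion second with the -ate form; each ion's ligands are alphabetised independently.
Mo is given as +3; the cation's ligand charges sum to 0, so the complex cation is 3+.
With 3 anions per cation, each anion must be 3/3 = 1−.
Anion: ligand charges sum to -3; for the ion to be 1−, Pt = +2.

tetraaquabis(triphenylphosphine)molybdenum(III) amminedifluorohydroxoplatinate(II)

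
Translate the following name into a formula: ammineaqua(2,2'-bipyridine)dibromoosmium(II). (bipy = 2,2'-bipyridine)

Ligands: 1 aqua (H2O, neutral), 1 2,2'-bipyridine (bipy, neutral), 2 bromo (Br, -1), 1 ammine (NH3, neutral). Ligand charge sum = -2.
With Os in oxidation state +2, the complex ion is [Os...].

[Os(bipy)Br2(H2O)(NH3)]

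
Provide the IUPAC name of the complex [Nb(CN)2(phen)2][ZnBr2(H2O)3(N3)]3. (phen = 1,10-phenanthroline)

dicyanobis(1,10-phenanthroline)niobium(V) triaquaazidodibromozincate(II)

Both ions are complex: the cation is named first with the plain metal name, the anion second with the -ate form; each ion's ligands are alphabetised independently.
Zinc is always +2 in its complexes; the anion's ligand charges sum to -3, so the complex anion is 1−.
With 3 anions per cation, the cation must be 3×1 = 3+.
Cation: ligand charges sum to -2; for the ion to be 3+, Nb = +5.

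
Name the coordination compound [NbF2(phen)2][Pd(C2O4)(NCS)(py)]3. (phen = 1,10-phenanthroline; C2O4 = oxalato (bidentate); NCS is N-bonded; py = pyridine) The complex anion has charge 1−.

The complex anion is given as 1−; its ligand charges sum to -3, so Pd = +2.
With 3 anions per cation, the cation must be 3×1 = 3+.
Cation: ligand charges sum to -2; for the ion to be 3+, Nb = +5.

difluorobis(1,10-phenanthroline)niobium(V) isothiocyanatooxalato(pyridine)palladate(II)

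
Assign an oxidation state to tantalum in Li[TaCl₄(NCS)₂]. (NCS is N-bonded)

+5

1 lithium outside the brackets (+1 each) → the complex ion is 1−.
Ligand charges: 2×NCS = -2; 4×Cl = -4; sum -6.
Ta + (-6) = 1− ⇒ Ta is +5.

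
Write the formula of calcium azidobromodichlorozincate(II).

Ligands: 2 chloro (Cl, -1), 1 bromo (Br, -1), 1 azido (N3, -1). Ligand charge sum = -4.
With Zn in oxidation state +2, the complex ion is [Zn...]^2−.
Charge balance with calcium (+2) requires 1 complex ion per 1 calcium.

Ca[ZnBrCl2(N3)]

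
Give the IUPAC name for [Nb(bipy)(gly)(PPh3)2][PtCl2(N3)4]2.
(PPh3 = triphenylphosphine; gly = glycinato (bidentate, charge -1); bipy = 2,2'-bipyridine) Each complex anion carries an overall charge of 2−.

(2,2'-bipyridine)(glycinato)bis(triphenylphosphine)niobium(V) tetraazidodichloroplatinate(IV)

The complex anion is given as 2−; its ligand charges sum to -6, so Pt = +4.
With 2 anions per cation, the cation must be 2×2 = 4+.
Cation: ligand charges sum to -1; for the ion to be 4+, Nb = +5.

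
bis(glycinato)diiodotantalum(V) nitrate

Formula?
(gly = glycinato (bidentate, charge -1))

Ligands: 2 iodo (I, -1), 2 glycinato (gly, -1). Ligand charge sum = -4.
Charge balance with nitrate (-1) requires 1 complex ion per 1 nitrate.

[Ta(gly)2I2]NO3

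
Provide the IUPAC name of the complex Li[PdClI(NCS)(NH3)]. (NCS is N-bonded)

The 1 lithium counter-ion carries a total charge of +1, so each complex ion is 1−.
Ligand charges: 1×iodo (-1 each), 1×ammine (neutral), 1×isothiocyanato (-1 each), 1×chloro (-1 each); total -3. So Pd + (-3) = 1−, giving Pd = +2.
Ligands are named alphabetically: ammine before chloro before iodo before isothiocyanato.
The complex ion is anionic, so palladium takes the -ate form palladate(II).

lithium amminechloroiodoisothiocyanatopalladate(II)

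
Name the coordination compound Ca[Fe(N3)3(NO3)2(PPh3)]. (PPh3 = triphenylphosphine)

calcium triazidodinitrato(triphenylphosphine)ferrate(III)

The 1 calcium counter-ion carries a total charge of +2, so each complex ion is 2−.
Ligand charges: 2×nitrato (-1 each), 1×triphenylphosphine (neutral), 3×azido (-1 each); total -5. So Fe + (-5) = 2−, giving Fe = +3.
The complex ion is anionic, so iron takes the -ate form ferrate(III).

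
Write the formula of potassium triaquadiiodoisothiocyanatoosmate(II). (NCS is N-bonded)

Ligands: 2 iodo (I, -1), 1 isothiocyanato (NCS, -1), 3 aqua (H2O, neutral). Ligand charge sum = -3.
Charge balance with potassium (+1) requires 1 complex ion per 1 potassium.

K[Os(H2O)3I2(NCS)]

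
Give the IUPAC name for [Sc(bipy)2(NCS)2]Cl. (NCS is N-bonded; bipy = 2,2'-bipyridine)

bis(2,2'-bipyridine)diisothiocyanatoscandium(III) chloride

The 1 chloride counter-ion carries a total charge of -1, so each complex ion is 1+.
Ligand charges: 2×isothiocyanato (-1 each), 2×2,2'-bipyridine (neutral); total -2. So Sc + (-2) = 1+, giving Sc = +3.
Ligands are named alphabetically: bipyridine before isothiocyanato.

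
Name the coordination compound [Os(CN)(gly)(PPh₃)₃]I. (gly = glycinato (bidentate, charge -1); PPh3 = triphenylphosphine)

cyano(glycinato)tris(triphenylphosphine)osmium(III) iodide

The 1 iodide counter-ion carries a total charge of -1, so each complex ion is 1+.
Ligand charges: 1×glycinato (-1 each), 3×triphenylphosphine (neutral), 1×cyano (-1 each); total -2. So Os + (-2) = 1+, giving Os = +3.
Ligands are named alphabetically: cyano before glycinato before triphenylphosphine.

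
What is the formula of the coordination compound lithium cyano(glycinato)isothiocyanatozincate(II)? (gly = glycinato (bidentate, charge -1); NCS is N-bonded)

Li[Zn(CN)(gly)(NCS)]

Ligands: 1 glycinato (gly, -1), 1 cyano (CN, -1), 1 isothiocyanato (NCS, -1). Ligand charge sum = -3.
With Zn in oxidation state +2, the complex ion is [Zn...]^1−.
Charge balance with lithium (+1) requires 1 complex ion per 1 lithium.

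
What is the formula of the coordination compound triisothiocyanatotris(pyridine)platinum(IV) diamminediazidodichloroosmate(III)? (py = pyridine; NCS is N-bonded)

Cation [Pt…]: ligand charges -3, Pt(IV) ⇒ ion charge 1+.
Anion [Os…]: ligand charges -4, Os(III) ⇒ ion charge 1−.
One 1+ cation balances one 1− anion.

[Pt(NCS)3(py)3][OsCl2(N3)2(NH3)2]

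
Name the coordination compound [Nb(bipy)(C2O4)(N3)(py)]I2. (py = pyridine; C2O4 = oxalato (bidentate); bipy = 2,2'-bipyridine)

azido(2,2'-bipyridine)oxalato(pyridine)niobium(V) iodide

The 2 iodide counter-ions carry a total charge of -2, so each complex ion is 2+.
Ligand charges: 1×pyridine (neutral), 1×azido (-1 each), 1×oxalato (-2 each), 1×2,2'-bipyridine (neutral); total -3. So Nb + (-3) = 2+, giving Nb = +5.
Ligands are named alphabetically: azido before bipyridine before oxalato before pyridine.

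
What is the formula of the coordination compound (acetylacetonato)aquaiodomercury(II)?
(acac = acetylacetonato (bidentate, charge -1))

Ligands: 1 acetylacetonato (acac, -1), 1 aqua (H2O, neutral), 1 iodo (I, -1). Ligand charge sum = -2.
With Hg in oxidation state +2, the complex ion is [Hg...].

[Hg(acac)(H2O)I]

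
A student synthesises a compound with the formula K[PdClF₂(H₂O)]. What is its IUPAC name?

potassium aquachlorodifluoropalladate(II)

The 1 potassium counter-ion carries a total charge of +1, so each complex ion is 1−.
Ligand charges: 1×aqua (neutral), 1×chloro (-1 each), 2×fluoro (-1 each); total -3. So Pd + (-3) = 1−, giving Pd = +2.
The complex ion is anionic, so palladium takes the -ate form palladate(II).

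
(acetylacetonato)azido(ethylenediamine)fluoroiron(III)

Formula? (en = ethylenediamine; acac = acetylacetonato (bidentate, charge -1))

Ligands: 1 fluoro (F, -1), 1 ethylenediamine (en, neutral), 1 azido (N3, -1), 1 acetylacetonato (acac, -1). Ligand charge sum = -3.
With Fe in oxidation state +3, the complex ion is [Fe...].

[Fe(acac)(en)F(N3)]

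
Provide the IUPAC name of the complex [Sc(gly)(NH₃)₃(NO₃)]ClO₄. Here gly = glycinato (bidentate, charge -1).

The 1 perchlorate counter-ion carries a total charge of -1, so each complex ion is 1+.
Ligand charges: 3×ammine (neutral), 1×glycinato (-1 each), 1×nitrato (-1 each); total -2. So Sc + (-2) = 1+, giving Sc = +3.
Ligands are named alphabetically: ammine before glycinato before nitrato.

triammine(glycinato)nitratoscandium(III) perchlorate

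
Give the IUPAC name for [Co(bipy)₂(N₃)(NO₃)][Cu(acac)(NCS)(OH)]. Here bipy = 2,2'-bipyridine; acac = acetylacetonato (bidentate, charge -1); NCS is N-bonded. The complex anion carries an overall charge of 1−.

The complex anion is given as 1−; its ligand charges sum to -3, so Cu = +2.
A 1:1 salt means the cation carries the equal and opposite charge, 1+.
Cation: ligand charges sum to -2; for the ion to be 1+, Co = +3.

azidobis(2,2'-bipyridine)nitratocobalt(III) (acetylacetonato)hydroxoisothiocyanatocuprate(II)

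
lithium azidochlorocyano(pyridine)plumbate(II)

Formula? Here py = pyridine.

Li[PbCl(CN)(N3)(py)]

Ligands: 1 pyridine (py, neutral), 1 azido (N3, -1), 1 cyano (CN, -1), 1 chloro (Cl, -1). Ligand charge sum = -3.
With Pb in oxidation state +2, the complex ion is [Pb...]^1−.
Charge balance with lithium (+1) requires 1 complex ion per 1 lithium.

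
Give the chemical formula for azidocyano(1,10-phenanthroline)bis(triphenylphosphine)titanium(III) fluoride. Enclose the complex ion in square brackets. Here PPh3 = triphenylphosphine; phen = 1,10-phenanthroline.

[Ti(CN)(N3)(phen)(PPh3)2]F

Ligands: 2 triphenylphosphine (PPh3, neutral), 1 azido (N3, -1), 1 cyano (CN, -1), 1 1,10-phenanthroline (phen, neutral). Ligand charge sum = -2.
With Ti in oxidation state +3, the complex ion is [Ti...]^1+.
Charge balance with fluoride (-1) requires 1 complex ion per 1 fluoride.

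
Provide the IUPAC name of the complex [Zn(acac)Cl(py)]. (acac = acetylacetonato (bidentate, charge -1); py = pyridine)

There is no counter-ion, so the complex is neutral overall.
Ligand charges: 1×acetylacetonato (-1 each), 1×pyridine (neutral), 1×chloro (-1 each); total -2. So Zn + (-2) = 0, giving Zn = +2.
Ligands are named alphabetically: acetylacetonato before chloro before pyridine.

(acetylacetonato)chloro(pyridine)zinc(II)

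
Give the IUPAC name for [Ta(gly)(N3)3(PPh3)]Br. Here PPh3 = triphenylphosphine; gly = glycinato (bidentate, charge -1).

The 1 bromide counter-ion carries a total charge of -1, so each complex ion is 1+.
Ligand charges: 1×triphenylphosphine (neutral), 3×azido (-1 each), 1×glycinato (-1 each); total -4. So Ta + (-4) = 1+, giving Ta = +5.
Ligands are named alphabetically: azido before glycinato before triphenylphosphine.

triazido(glycinato)(triphenylphosphine)tantalum(V) bromide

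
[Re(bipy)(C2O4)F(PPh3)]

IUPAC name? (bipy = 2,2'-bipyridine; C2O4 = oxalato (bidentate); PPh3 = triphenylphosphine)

There is no counter-ion, so the complex is neutral overall.
Ligand charges: 1×2,2'-bipyridine (neutral), 1×fluoro (-1 each), 1×oxalato (-2 each), 1×triphenylphosphine (neutral); total -3. So Re + (-3) = 0, giving Re = +3.
Ligands are named alphabetically: bipyridine before fluoro before oxalato before triphenylphosphine.

(2,2'-bipyridine)fluorooxalato(triphenylphosphine)rhenium(III)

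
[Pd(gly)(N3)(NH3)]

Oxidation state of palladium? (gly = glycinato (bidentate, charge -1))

+2

No counter-ion: the bracketed complex is neutral.
Ligand charges: 1×NH3 neutral; 1×N3 = -1; 1×gly = -1; sum -2.
Pd + (-2) = 0 ⇒ Pd is +2.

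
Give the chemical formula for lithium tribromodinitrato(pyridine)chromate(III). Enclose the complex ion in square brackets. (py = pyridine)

Ligands: 2 nitrato (NO3, -1), 1 pyridine (py, neutral), 3 bromo (Br, -1). Ligand charge sum = -5.
Charge balance with lithium (+1) requires 1 complex ion per 2 lithium.

Li2[CrBr3(NO3)2(py)]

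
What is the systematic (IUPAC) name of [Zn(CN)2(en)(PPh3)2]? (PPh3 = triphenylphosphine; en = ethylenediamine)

There is no counter-ion, so the complex is neutral overall.
Ligand charges: 2×triphenylphosphine (neutral), 2×cyano (-1 each), 1×ethylenediamine (neutral); total -2. So Zn + (-2) = 0, giving Zn = +2.
Ligands are named alphabetically: cyano before ethylenediamine before triphenylphosphine.

dicyano(ethylenediamine)bis(triphenylphosphine)zinc(II)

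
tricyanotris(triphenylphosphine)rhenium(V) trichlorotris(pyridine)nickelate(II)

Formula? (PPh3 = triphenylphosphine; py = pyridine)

Cation [Re…]: ligand charges -3, Re(V) ⇒ ion charge 2+.
Anion [Ni…]: ligand charges -3, Ni(II) ⇒ ion charge 1−.
One 2+ cation requires 2 of the 1− anion.

[Re(CN)3(PPh3)3][NiCl3(py)3]2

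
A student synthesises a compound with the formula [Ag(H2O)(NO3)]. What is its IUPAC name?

aquanitratosilver(I)

There is no counter-ion, so the complex is neutral overall.
Ligand charges: 1×nitrato (-1 each), 1×aqua (neutral); total -1. So Ag + (-1) = 0, giving Ag = +1.
Ligands are named alphabetically: aqua before nitrato.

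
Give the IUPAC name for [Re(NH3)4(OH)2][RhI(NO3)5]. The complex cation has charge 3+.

The complex cation is given as 3+; its ligand charges sum to -2, so Re = +5.
A 1:1 salt means the anion carries the equal and opposite charge, 3−.
Anion: ligand charges sum to -6; for the ion to be 3−, Rh = +3.

tetraamminedihydroxorhenium(V) iodopentanitratorhodate(III)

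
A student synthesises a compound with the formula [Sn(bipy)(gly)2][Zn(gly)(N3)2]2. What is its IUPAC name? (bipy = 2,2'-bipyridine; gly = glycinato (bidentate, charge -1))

(2,2'-bipyridine)bis(glycinato)tin(IV) diazido(glycinato)zincate(II)

Both ions are complex: the cation is named first with the plain metal name, the anion second with the -ate form; each ion's ligands are alphabetised independently.
Zinc is always +2 in its complexes; the anion's ligand charges sum to -3, so the complex anion is 1−.
With 2 anions per cation, the cation must be 2×1 = 2+.
Cation: ligand charges sum to -2; for the ion to be 2+, Sn = +4.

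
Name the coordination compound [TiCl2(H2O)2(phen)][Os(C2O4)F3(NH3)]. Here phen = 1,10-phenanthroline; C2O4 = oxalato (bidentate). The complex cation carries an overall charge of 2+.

diaquadichloro(1,10-phenanthroline)titanium(IV) amminetrifluorooxalatoosmate(III)

Both ions are complex: the cation is named first with the plain metal name, the anion second with the -ate form; each ion's ligands are alphabetised independently.
The complex cation is given as 2+; its ligand charges sum to -2, so Ti = +4.
A 1:1 salt means the anion carries the equal and opposite charge, 2−.
Anion: ligand charges sum to -5; for the ion to be 2−, Os = +3.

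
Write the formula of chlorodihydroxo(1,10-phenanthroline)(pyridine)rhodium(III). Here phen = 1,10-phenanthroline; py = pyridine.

Ligands: 1 1,10-phenanthroline (phen, neutral), 2 hydroxo (OH, -1), 1 pyridine (py, neutral), 1 chloro (Cl, -1). Ligand charge sum = -3.
With Rh in oxidation state +3, the complex ion is [Rh...].

[RhCl(OH)2(phen)(py)]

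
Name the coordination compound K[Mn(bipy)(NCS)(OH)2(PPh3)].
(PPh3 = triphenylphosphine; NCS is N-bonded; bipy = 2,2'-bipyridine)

The 1 potassium counter-ion carries a total charge of +1, so each complex ion is 1−.
Ligand charges: 1×triphenylphosphine (neutral), 1×isothiocyanato (-1 each), 2×hydroxo (-1 each), 1×2,2'-bipyridine (neutral); total -3. So Mn + (-3) = 1−, giving Mn = +2.
The complex ion is anionic, so manganese takes the -ate form manganate(II).

potassium (2,2'-bipyridine)dihydroxoisothiocyanato(triphenylphosphine)manganate(II)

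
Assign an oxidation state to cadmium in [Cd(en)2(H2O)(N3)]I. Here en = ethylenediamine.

+2

1 iodide outside the brackets (-1 each) → the complex ion is 1+.
Ligand charges: 1×H2O neutral; 2×en neutral; 1×N3 = -1; sum -1.
Cd + (-1) = 1+ ⇒ Cd is +2.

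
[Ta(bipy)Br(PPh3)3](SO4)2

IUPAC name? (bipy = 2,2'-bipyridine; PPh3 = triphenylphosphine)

The 2 sulfate counter-ions carry a total charge of -4, so each complex ion is 4+.
Ligand charges: 1×bromo (-1 each), 1×2,2'-bipyridine (neutral), 3×triphenylphosphine (neutral); total -1. So Ta + (-1) = 4+, giving Ta = +5.
Ligands are named alphabetically: bipyridine before bromo before triphenylphosphine.

(2,2'-bipyridine)bromotris(triphenylphosphine)tantalum(V) sulfate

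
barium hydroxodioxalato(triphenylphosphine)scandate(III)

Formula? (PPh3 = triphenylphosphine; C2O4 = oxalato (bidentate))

Ba[Sc(C2O4)2(OH)(PPh3)]

Ligands: 1 triphenylphosphine (PPh3, neutral), 2 oxalato (C2O4, -2), 1 hydroxo (OH, -1). Ligand charge sum = -5.
With Sc in oxidation state +3, the complex ion is [Sc...]^2−.
Charge balance with barium (+2) requires 1 complex ion per 1 barium.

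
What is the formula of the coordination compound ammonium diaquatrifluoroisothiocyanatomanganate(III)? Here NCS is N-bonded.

Ligands: 1 isothiocyanato (NCS, -1), 2 aqua (H2O, neutral), 3 fluoro (F, -1). Ligand charge sum = -4.
With Mn in oxidation state +3, the complex ion is [Mn...]^1−.
Charge balance with ammonium (+1) requires 1 complex ion per 1 ammonium.

NH4[MnF3(H2O)2(NCS)]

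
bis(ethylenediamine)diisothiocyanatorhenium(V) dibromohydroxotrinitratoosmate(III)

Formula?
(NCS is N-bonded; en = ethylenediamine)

Cation [Re…]: ligand charges -2, Re(V) ⇒ ion charge 3+.
Anion [Os…]: ligand charges -6, Os(III) ⇒ ion charge 3−.

[Re(en)2(NCS)2][OsBr2(NO3)3(OH)]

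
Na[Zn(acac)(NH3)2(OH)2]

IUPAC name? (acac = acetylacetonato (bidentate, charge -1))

sodium (acetylacetonato)diamminedihydroxozincate(II)

The 1 sodium counter-ion carries a total charge of +1, so each complex ion is 1−.
Ligand charges: 2×hydroxo (-1 each), 1×acetylacetonato (-1 each), 2×ammine (neutral); total -3. So Zn + (-3) = 1−, giving Zn = +2.
Ligands are named alphabetically: acetylacetonato before ammine before hydroxo.
The complex ion is anionic, so zinc takes the -ate form zincate(II).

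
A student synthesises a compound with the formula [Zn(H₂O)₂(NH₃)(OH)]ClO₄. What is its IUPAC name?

amminediaquahydroxozinc(II) perchlorate

The 1 perchlorate counter-ion carries a total charge of -1, so each complex ion is 1+.
Ligand charges: 1×hydroxo (-1 each), 1×ammine (neutral), 2×aqua (neutral); total -1. So Zn + (-1) = 1+, giving Zn = +2.
Ligands are named alphabetically: ammine before aqua before hydroxo.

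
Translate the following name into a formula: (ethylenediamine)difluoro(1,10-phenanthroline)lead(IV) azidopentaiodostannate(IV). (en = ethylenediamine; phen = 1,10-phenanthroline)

Cation [Pb…]: ligand charges -2, Pb(IV) ⇒ ion charge 2+.
Anion [Sn…]: ligand charges -6, Sn(IV) ⇒ ion charge 2−.

[Pb(en)F2(phen)][SnI5(N3)]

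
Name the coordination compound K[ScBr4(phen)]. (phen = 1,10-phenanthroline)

potassium tetrabromo(1,10-phenanthroline)scandate(III)

The 1 potassium counter-ion carries a total charge of +1, so each complex ion is 1−.
Ligand charges: 1×1,10-phenanthroline (neutral), 4×bromo (-1 each); total -4. So Sc + (-4) = 1−, giving Sc = +3.
Ligands are named alphabetically: bromo before phenanthroline.
The complex ion is anionic, so scandium takes the -ate form scandate(III).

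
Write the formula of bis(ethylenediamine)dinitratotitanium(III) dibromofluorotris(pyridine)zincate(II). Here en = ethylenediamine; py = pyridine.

Cation [Ti…]: ligand charges -2, Ti(III) ⇒ ion charge 1+.
Anion [Zn…]: ligand charges -3, Zn(II) ⇒ ion charge 1−.
One 1+ cation balances one 1− anion.

[Ti(en)2(NO3)2][ZnBr2F(py)3]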